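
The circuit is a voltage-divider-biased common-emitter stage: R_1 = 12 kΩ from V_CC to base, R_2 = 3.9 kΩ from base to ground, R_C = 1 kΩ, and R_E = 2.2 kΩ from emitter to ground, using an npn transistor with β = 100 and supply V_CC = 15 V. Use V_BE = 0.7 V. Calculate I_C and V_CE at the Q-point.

Thevenize the base divider: V_Th = V_CC·R_2/(R_1+R_2) = 15×3.9/15.9 = 3.68 V, R_Th = R_1‖R_2 = 2.94 kΩ.
Base-emitter loop: V_Th = I_B·R_Th + V_BE + (β+1)I_B·R_E, so I_B = (3.68 − 0.7) / (2.94 + 101×2.2) = 0.0132 mA.
I_C = β·I_B = 100×0.0132 = 1.32 mA, and I_E = (β+1)I_B = 1.34 mA.
V_CE = V_CC − I_C·R_C − I_E·R_E = 15 − 1.32×1 − 1.34×2.2 = 10.7 V.
V_CE = 10.7 V > 0.2 V confirms active-region operation.

I_C ≈ 1.3 mA, V_CE ≈ 11 V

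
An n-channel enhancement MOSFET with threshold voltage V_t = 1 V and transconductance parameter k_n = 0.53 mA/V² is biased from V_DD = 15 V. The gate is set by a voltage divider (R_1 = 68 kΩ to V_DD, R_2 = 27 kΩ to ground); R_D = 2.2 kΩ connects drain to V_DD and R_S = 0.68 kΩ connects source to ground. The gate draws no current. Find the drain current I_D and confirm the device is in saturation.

V_G = V_DD·R_2/(R_1+R_2) = 15×27/95 = 4.26 V.
Assume saturation: I_D = (k_n/2)(V_GS − V_t)² with V_GS = V_G − I_D·R_S = 4.26 − 0.68·I_D.
Substituting gives 0.123·I_D² − 2.18·I_D + 2.82 = 0, with roots I_D = 1.41 or 16.3 mA.
The root I_D = 16.3 mA gives V_GS = -6.85 V ≤ V_t, so take I_D = 1.41 mA.
Then V_GS = 3.31 V and V_DS = V_DD − I_D(R_D+R_S) = 15 − 1.41×2.88 = 10.9 V.
Saturation requires V_DS ≥ V_GS − V_t = 2.31 V; 10.9 ≥ 2.31 ✓.

I_D ≈ 1.4 mA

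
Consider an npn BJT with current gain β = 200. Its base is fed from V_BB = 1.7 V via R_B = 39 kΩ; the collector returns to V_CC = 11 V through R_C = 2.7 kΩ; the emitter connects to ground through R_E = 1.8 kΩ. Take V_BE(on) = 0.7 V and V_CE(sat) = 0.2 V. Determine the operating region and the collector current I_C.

active; I_C ≈ 0.5 mA

Assume active. Base-emitter loop: I_B = (V_BB − V_BE)/(R_B + (β+1)R_E) = (1.7 − 0.7)/(39 + 201×1.8) = 0.0025 mA.
I_C = β·I_B = 200×0.0025 = 0.499 mA.
V_CE = V_CC − I_C·R_C − I_E·R_E = 11 − 0.499×2.7 − 0.501×1.8 = 8.75 V > V_CE(sat), so the active-region assumption holds.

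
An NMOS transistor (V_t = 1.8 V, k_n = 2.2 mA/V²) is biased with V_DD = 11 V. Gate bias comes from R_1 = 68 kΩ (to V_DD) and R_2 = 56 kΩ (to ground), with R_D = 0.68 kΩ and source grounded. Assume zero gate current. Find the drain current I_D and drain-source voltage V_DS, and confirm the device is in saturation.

I_D ≈ 11 mA, V_DS ≈ 3.5 V

V_G = V_DD·R_2/(R_1+R_2) = 11×56/124 = 4.97 V. With the source grounded, V_GS = V_G = 4.97 V.
Assume saturation: I_D = (k_n/2)(V_GS − V_t)² = (2.2/2)×(4.97 − 1.8)² = 1.1×3.17² = 11 mA.
V_DS = V_DD − I_D·R_D = 11 − 11×0.68 = 3.49 V.
Saturation requires V_DS ≥ V_GS − V_t = 3.17 V; 3.49 ≥ 3.17 ✓.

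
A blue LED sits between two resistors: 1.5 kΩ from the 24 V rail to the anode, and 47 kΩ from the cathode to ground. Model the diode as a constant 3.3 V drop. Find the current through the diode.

I ≈ 0.43 mA

The two resistors are in series with the diode, so KVL gives 24 = I·1.5 + 3.3 + I·47.
I = (24 − 3.3) / (1.5 + 47) kΩ = 20.7 / 48.5 = 0.427 mA.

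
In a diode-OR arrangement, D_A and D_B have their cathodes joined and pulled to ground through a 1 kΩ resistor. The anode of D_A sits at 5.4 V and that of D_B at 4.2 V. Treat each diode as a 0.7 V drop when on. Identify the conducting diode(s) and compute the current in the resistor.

Assume both conduct. Then node N would need to be at both 5.4−0.7 = 4.7 V and 4.2−0.7 = 3.5 V, which is impossible.
Assume only D_A conducts: V_N = 5.4 − 0.7 = 4.7 V, so I_R = 4.7/1 = 4.7 mA.
Check D_B: its anode-to-cathode voltage is 4.2 − 4.7 = -0.5 V < 0.7 V, so it is off. The assumption is consistent.

Only D_A conducts; I_R ≈ 4.7 mA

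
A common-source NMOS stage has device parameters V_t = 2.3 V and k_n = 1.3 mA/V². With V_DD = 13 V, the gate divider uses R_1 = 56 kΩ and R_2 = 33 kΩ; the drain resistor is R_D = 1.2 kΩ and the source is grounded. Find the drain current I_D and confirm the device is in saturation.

V_G = V_DD·R_2/(R_1+R_2) = 13×33/89 = 4.82 V. With the source grounded, V_GS = V_G = 4.82 V.
Assume saturation: I_D = (k_n/2)(V_GS − V_t)² = (1.3/2)×(4.82 − 2.3)² = 0.65×2.52² = 4.13 mA.
V_DS = V_DD − I_D·R_D = 13 − 4.13×1.2 = 8.05 V.
Saturation requires V_DS ≥ V_GS − V_t = 2.52 V; 8.05 ≥ 2.52 ✓.

I_D ≈ 4.1 mA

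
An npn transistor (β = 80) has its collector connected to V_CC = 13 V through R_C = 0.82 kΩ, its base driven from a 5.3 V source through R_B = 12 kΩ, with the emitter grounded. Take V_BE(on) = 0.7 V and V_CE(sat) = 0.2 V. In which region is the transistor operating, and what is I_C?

Assume active: I_B = (5.3 − 0.7)/12 = 0.383 mA, giving I_C = β·I_B = 30.7 mA.
But then V_CE = 13 − 30.7×0.82 = -12.1 V < V_CE(sat) = 0.2 V — impossible in the active region.
So the transistor is saturated. With V_CE = 0.2 V, I_C = (V_CC − 0.2)/R_C = 12.8/0.82 = 15.6 mA.
Check: β·I_B = 30.7 mA > I_C = 15.6 mA, confirming saturation.

saturation; I_C ≈ 16 mA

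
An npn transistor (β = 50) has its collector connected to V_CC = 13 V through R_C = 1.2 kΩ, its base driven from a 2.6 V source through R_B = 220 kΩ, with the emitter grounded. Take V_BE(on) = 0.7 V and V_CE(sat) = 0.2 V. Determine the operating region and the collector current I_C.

active; I_C ≈ 0.43 mA

Assume active. Base-emitter loop: I_B = (V_BB − V_BE)/R_B = (2.6 − 0.7)/220 = 0.00864 mA.
I_C = β·I_B = 50×0.00864 = 0.432 mA.
V_CE = V_CC − I_C·R_C = 13 − 0.432×1.2 = 12.5 V > V_CE(sat), so the active-region assumption holds.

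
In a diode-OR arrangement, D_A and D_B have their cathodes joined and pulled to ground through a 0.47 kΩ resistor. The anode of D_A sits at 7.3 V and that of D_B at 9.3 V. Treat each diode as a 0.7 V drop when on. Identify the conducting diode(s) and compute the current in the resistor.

Only D_B conducts; I_R ≈ 18 mA

Assume both conduct. Then node N would need to be at both 7.3−0.7 = 6.6 V and 9.3−0.7 = 8.6 V, which is impossible.
Assume only D_B conducts: V_N = 9.3 − 0.7 = 8.6 V, so I_R = 8.6/0.47 = 18.3 mA.
Check D_A: its anode-to-cathode voltage is 7.3 − 8.6 = -1.3 V < 0.7 V, so it is off. The assumption is consistent.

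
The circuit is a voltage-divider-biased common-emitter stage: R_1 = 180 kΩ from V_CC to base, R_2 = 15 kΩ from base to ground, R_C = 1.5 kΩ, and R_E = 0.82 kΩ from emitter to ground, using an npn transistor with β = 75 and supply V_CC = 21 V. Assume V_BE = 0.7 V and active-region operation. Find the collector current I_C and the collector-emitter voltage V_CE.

Thevenize the base divider: V_Th = V_CC·R_2/(R_1+R_2) = 21×15/195 = 1.62 V, R_Th = R_1‖R_2 = 13.8 kΩ.
Base-emitter loop: V_Th = I_B·R_Th + V_BE + (β+1)I_B·R_E, so I_B = (1.62 − 0.7) / (13.8 + 76×0.82) = 0.012 mA.
I_C = β·I_B = 75×0.012 = 0.901 mA, and I_E = (β+1)I_B = 0.913 mA.
V_CE = V_CC − I_C·R_C − I_E·R_E = 21 − 0.901×1.5 − 0.913×0.82 = 18.9 V.
V_CE = 18.9 V > 0.2 V confirms active-region operation.

I_C ≈ 0.9 mA, V_CE ≈ 19 V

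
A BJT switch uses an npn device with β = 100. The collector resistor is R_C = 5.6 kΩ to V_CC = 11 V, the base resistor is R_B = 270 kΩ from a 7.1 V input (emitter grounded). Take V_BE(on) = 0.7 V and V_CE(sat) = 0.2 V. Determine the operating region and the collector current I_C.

Assume active: I_B = (7.1 − 0.7)/270 = 0.0237 mA, giving I_C = β·I_B = 2.37 mA.
But then V_CE = 11 − 2.37×5.6 = -2.27 V < V_CE(sat) = 0.2 V — impossible in the active region.
So the transistor is saturated. With V_CE = 0.2 V, I_C = (V_CC − 0.2)/R_C = 10.8/5.6 = 1.93 mA.
Check: β·I_B = 2.37 mA > I_C = 1.93 mA, confirming saturation.

saturation; I_C ≈ 1.9 mA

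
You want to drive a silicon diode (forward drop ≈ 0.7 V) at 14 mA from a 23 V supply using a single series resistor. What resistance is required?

R ≈ 1.6 kΩ

The resistor drops V_S − V_D = 23 − 0.7 = 22.3 V at 14 mA.
R = 22.3 V / 14 mA = 1.59 kΩ.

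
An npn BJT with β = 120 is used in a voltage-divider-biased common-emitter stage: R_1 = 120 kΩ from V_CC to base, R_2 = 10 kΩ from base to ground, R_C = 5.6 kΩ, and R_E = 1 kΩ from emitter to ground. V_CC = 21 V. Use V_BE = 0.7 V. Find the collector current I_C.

Thevenize the base divider: V_Th = V_CC·R_2/(R_1+R_2) = 21×10/130 = 1.62 V, R_Th = R_1‖R_2 = 9.23 kΩ.
Base-emitter loop: V_Th = I_B·R_Th + V_BE + (β+1)I_B·R_E, so I_B = (1.62 − 0.7) / (9.23 + 121×1) = 0.00703 mA.
I_C = β·I_B = 120×0.00703 = 0.843 mA, and I_E = (β+1)I_B = 0.851 mA.
V_CE = V_CC − I_C·R_C − I_E·R_E = 21 − 0.843×5.6 − 0.851×1 = 15.4 V.
V_CE = 15.4 V > 0.2 V confirms active-region operation.

I_C ≈ 0.84 mA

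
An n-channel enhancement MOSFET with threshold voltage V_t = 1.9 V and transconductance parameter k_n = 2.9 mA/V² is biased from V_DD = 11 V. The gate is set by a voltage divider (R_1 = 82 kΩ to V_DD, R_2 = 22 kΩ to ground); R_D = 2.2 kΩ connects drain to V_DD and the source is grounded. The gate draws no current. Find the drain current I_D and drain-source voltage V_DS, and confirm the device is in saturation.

I_D ≈ 0.26 mA, V_DS ≈ 10 V

V_G = V_DD·R_2/(R_1+R_2) = 11×22/104 = 2.33 V. With the source grounded, V_GS = V_G = 2.33 V.
Assume saturation: I_D = (k_n/2)(V_GS − V_t)² = (2.9/2)×(2.33 − 1.9)² = 1.45×0.427² = 0.264 mA.
V_DS = V_DD − I_D·R_D = 11 − 0.264×2.2 = 10.4 V.
Saturation requires V_DS ≥ V_GS − V_t = 0.427 V; 10.4 ≥ 0.427 ✓.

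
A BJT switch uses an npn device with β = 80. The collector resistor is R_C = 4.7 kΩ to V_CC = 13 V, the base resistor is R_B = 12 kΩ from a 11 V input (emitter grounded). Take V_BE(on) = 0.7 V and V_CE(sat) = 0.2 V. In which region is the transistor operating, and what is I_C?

Assume active: I_B = (11 − 0.7)/12 = 0.858 mA, giving I_C = β·I_B = 68.7 mA.
But then V_CE = 13 − 68.7×4.7 = -310 V < V_CE(sat) = 0.2 V — impossible in the active region.
So the transistor is saturated. With V_CE = 0.2 V, I_C = (V_CC − 0.2)/R_C = 12.8/4.7 = 2.72 mA.
Check: β·I_B = 68.7 mA > I_C = 2.72 mA, confirming saturation.

saturation; I_C ≈ 2.7 mA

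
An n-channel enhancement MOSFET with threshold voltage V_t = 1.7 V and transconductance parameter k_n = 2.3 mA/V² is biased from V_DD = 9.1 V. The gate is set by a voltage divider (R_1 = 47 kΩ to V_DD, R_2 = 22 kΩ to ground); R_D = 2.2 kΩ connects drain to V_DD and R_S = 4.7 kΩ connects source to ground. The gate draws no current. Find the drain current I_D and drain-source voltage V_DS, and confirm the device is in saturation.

I_D ≈ 0.17 mA, V_DS ≈ 7.9 V

V_G = V_DD·R_2/(R_1+R_2) = 9.1×22/69 = 2.9 V.
Assume saturation: I_D = (k_n/2)(V_GS − V_t)² with V_GS = V_G − I_D·R_S = 2.9 − 4.7·I_D.
Substituting gives 25.4·I_D² − 14·I_D + 1.66 = 0, with roots I_D = 0.173 or 0.378 mA.
The root I_D = 0.378 mA gives V_GS = 1.13 V ≤ V_t, so take I_D = 0.173 mA.
Then V_GS = 2.09 V and V_DS = V_DD − I_D(R_D+R_S) = 9.1 − 0.173×6.9 = 7.91 V.
Saturation requires V_DS ≥ V_GS − V_t = 0.388 V; 7.91 ≥ 0.388 ✓.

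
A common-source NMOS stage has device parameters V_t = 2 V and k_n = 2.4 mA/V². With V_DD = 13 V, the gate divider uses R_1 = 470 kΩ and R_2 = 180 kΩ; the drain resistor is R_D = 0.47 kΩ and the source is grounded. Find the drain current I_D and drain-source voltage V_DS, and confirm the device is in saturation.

V_G = V_DD·R_2/(R_1+R_2) = 13×180/650 = 3.6 V. With the source grounded, V_GS = V_G = 3.6 V.
Assume saturation: I_D = (k_n/2)(V_GS − V_t)² = (2.4/2)×(3.6 − 2)² = 1.2×1.6² = 3.07 mA.
V_DS = V_DD − I_D·R_D = 13 − 3.07×0.47 = 11.6 V.
Saturation requires V_DS ≥ V_GS − V_t = 1.6 V; 11.6 ≥ 1.6 ✓.

I_D ≈ 3.1 mA, V_DS ≈ 12 V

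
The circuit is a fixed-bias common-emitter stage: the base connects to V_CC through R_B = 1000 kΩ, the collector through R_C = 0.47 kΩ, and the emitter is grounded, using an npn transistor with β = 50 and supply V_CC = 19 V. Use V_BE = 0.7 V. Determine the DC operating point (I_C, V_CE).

Base loop: V_CC = I_B·R_B + V_BE, so I_B = (19 − 0.7)/1000 kΩ = 0.0183 mA.
In the active region I_C = β·I_B = 50 × 0.0183 = 0.915 mA.
Collector loop: V_CE = V_CC − I_C·R_C = 19 − 0.915×0.47 = 18.6 V.
Since V_CE = 18.6 V > V_CE(sat) ≈ 0.2 V, the transistor is in the active region as assumed.

I_C ≈ 0.92 mA, V_CE ≈ 19 V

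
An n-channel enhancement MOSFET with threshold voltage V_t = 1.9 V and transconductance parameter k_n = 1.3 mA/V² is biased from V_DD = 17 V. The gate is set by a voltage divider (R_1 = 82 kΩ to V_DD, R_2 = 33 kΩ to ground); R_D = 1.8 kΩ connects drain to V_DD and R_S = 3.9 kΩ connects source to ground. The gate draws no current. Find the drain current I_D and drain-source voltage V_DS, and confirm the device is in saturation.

V_G = V_DD·R_2/(R_1+R_2) = 17×33/115 = 4.88 V.
Assume saturation: I_D = (k_n/2)(V_GS − V_t)² with V_GS = V_G − I_D·R_S = 4.88 − 3.9·I_D.
Substituting gives 9.89·I_D² − 16.1·I_D + 5.77 = 0, with roots I_D = 0.532 or 1.1 mA.
The root I_D = 1.1 mA gives V_GS = 0.601 V ≤ V_t, so take I_D = 0.532 mA.
Then V_GS = 2.8 V and V_DS = V_DD − I_D(R_D+R_S) = 17 − 0.532×5.7 = 14 V.
Saturation requires V_DS ≥ V_GS − V_t = 0.904 V; 14 ≥ 0.904 ✓.

I_D ≈ 0.53 mA, V_DS ≈ 14 V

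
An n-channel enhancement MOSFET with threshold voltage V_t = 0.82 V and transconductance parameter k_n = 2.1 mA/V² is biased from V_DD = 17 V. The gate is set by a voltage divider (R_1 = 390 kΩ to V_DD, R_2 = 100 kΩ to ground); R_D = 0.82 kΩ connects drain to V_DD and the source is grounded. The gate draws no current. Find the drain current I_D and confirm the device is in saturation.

V_G = V_DD·R_2/(R_1+R_2) = 17×100/490 = 3.47 V. With the source grounded, V_GS = V_G = 3.47 V.
Assume saturation: I_D = (k_n/2)(V_GS − V_t)² = (2.1/2)×(3.47 − 0.82)² = 1.05×2.65² = 7.37 mA.
V_DS = V_DD − I_D·R_D = 17 − 7.37×0.82 = 11 V.
Saturation requires V_DS ≥ V_GS − V_t = 2.65 V; 11 ≥ 2.65 ✓.

I_D ≈ 7.4 mA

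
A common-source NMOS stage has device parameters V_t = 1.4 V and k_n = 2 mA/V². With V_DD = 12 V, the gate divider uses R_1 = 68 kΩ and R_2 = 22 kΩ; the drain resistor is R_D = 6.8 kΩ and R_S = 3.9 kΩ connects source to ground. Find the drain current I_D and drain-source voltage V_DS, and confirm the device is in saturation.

I_D ≈ 0.26 mA, V_DS ≈ 9.2 V

V_G = V_DD·R_2/(R_1+R_2) = 12×22/90 = 2.93 V.
Assume saturation: I_D = (k_n/2)(V_GS − V_t)² with V_GS = V_G − I_D·R_S = 2.93 − 3.9·I_D.
Substituting gives 15.2·I_D² − 13·I_D + 2.35 = 0, with roots I_D = 0.262 or 0.59 mA.
The root I_D = 0.59 mA gives V_GS = 0.632 V ≤ V_t, so take I_D = 0.262 mA.
Then V_GS = 1.91 V and V_DS = V_DD − I_D(R_D+R_S) = 12 − 0.262×10.7 = 9.2 V.
Saturation requires V_DS ≥ V_GS − V_t = 0.512 V; 9.2 ≥ 0.512 ✓.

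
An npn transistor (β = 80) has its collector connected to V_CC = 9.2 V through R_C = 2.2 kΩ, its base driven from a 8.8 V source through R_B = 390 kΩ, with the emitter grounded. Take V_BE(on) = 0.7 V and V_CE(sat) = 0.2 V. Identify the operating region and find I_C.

active; I_C ≈ 1.7 mA

Assume active. Base-emitter loop: I_B = (V_BB − V_BE)/R_B = (8.8 − 0.7)/390 = 0.0208 mA.
I_C = β·I_B = 80×0.0208 = 1.66 mA.
V_CE = V_CC − I_C·R_C = 9.2 − 1.66×2.2 = 5.54 V > V_CE(sat), so the active-region assumption holds.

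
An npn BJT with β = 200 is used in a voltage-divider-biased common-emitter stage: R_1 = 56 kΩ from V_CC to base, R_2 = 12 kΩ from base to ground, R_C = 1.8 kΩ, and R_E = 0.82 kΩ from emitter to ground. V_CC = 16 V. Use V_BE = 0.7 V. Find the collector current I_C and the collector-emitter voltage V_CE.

Thevenize the base divider: V_Th = V_CC·R_2/(R_1+R_2) = 16×12/68 = 2.82 V, R_Th = R_1‖R_2 = 9.88 kΩ.
Base-emitter loop: V_Th = I_B·R_Th + V_BE + (β+1)I_B·R_E, so I_B = (2.82 − 0.7) / (9.88 + 201×0.82) = 0.0122 mA.
I_C = β·I_B = 200×0.0122 = 2.43 mA, and I_E = (β+1)I_B = 2.44 mA.
V_CE = V_CC − I_C·R_C − I_E·R_E = 16 − 2.43×1.8 − 2.44×0.82 = 9.62 V.
V_CE = 9.62 V > 0.2 V confirms active-region operation.

I_C ≈ 2.4 mA, V_CE ≈ 9.6 V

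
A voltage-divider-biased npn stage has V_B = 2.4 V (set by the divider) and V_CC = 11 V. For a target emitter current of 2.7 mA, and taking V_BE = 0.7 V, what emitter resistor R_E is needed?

R_E ≈ 0.63 kΩ

V_E = V_B − V_BE = 2.4 − 0.7 = 1.7 V.
R_E = V_E / I_E = 1.7 / 2.7 = 0.63 kΩ.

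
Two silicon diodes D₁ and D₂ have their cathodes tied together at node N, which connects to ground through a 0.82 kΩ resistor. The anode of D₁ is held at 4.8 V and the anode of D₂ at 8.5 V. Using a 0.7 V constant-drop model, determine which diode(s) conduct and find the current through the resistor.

Only D₂ conducts; I_R ≈ 9.5 mA

Assume both conduct. Then node N would need to be at both 4.8−0.7 = 4.1 V and 8.5−0.7 = 7.8 V, which is impossible.
Assume only D₂ conducts: V_N = 8.5 − 0.7 = 7.8 V, so I_R = 7.8/0.82 = 9.51 mA.
Check D₁: its anode-to-cathode voltage is 4.8 − 7.8 = -3 V < 0.7 V, so it is off. The assumption is consistent.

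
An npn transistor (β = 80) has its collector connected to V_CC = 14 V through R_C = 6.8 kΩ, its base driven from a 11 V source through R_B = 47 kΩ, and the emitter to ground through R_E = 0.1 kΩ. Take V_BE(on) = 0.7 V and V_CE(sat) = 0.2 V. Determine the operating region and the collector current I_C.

saturation; I_C ≈ 2 mA

Assume active: I_B = (11 − 0.7)/(47 + 81×0.1) = 0.187 mA, I_C = β·I_B = 15 mA.
Then V_CE = 14 − 15×6.8 − 15.1×0.1 = -89.2 V < 0.2 V — the active assumption fails.
Re-solve with V_CE = 0.2 V. KCL at the emitter: V_E/R_E = (V_BB−0.7−V_E)/R_B + (V_CC−0.2−V_E)/R_C, giving V_E = 0.221 V.
I_C = (V_CC − 0.2 − V_E)/R_C = (13.8 − 0.221)/6.8 = 2 mA.
Check: I_B = (10.3 − 0.221)/47 = 0.214 mA, and β·I_B = 17.2 mA > I_C, confirming saturation.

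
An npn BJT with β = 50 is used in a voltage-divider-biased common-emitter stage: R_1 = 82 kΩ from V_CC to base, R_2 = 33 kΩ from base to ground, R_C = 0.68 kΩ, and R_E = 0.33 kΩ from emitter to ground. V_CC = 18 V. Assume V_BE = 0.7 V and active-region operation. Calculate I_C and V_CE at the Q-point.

I_C ≈ 5.5 mA, V_CE ≈ 12 V

Thevenize the base divider: V_Th = V_CC·R_2/(R_1+R_2) = 18×33/115 = 5.17 V, R_Th = R_1‖R_2 = 23.5 kΩ.
Base-emitter loop: V_Th = I_B·R_Th + V_BE + (β+1)I_B·R_E, so I_B = (5.17 − 0.7) / (23.5 + 51×0.33) = 0.111 mA.
I_C = β·I_B = 50×0.111 = 5.53 mA, and I_E = (β+1)I_B = 5.64 mA.
V_CE = V_CC − I_C·R_C − I_E·R_E = 18 − 5.53×0.68 − 5.64×0.33 = 12.4 V.
V_CE = 12.4 V > 0.2 V confirms active-region operation.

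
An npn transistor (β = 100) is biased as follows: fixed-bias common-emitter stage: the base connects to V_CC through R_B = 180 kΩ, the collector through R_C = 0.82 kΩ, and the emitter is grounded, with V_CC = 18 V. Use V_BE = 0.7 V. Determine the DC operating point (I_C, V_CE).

Base loop: V_CC = I_B·R_B + V_BE, so I_B = (18 − 0.7)/180 kΩ = 0.0961 mA.
In the active region I_C = β·I_B = 100 × 0.0961 = 9.61 mA.
Collector loop: V_CE = V_CC − I_C·R_C = 18 − 9.61×0.82 = 10.1 V.
Since V_CE = 10.1 V > V_CE(sat) ≈ 0.2 V, the transistor is in the active region as assumed.

I_C ≈ 9.6 mA, V_CE ≈ 10 V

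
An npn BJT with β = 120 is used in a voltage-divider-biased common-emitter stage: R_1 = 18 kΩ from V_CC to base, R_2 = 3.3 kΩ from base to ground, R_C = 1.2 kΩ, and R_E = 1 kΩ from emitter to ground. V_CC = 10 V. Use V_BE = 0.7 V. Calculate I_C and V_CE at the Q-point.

I_C ≈ 0.82 mA, V_CE ≈ 8.2 V

Thevenize the base divider: V_Th = V_CC·R_2/(R_1+R_2) = 10×3.3/21.3 = 1.55 V, R_Th = R_1‖R_2 = 2.79 kΩ.
Base-emitter loop: V_Th = I_B·R_Th + V_BE + (β+1)I_B·R_E, so I_B = (1.55 − 0.7) / (2.79 + 121×1) = 0.00686 mA.
I_C = β·I_B = 120×0.00686 = 0.823 mA, and I_E = (β+1)I_B = 0.83 mA.
V_CE = V_CC − I_C·R_C − I_E·R_E = 10 − 0.823×1.2 − 0.83×1 = 8.18 V.
V_CE = 8.18 V > 0.2 V confirms active-region operation.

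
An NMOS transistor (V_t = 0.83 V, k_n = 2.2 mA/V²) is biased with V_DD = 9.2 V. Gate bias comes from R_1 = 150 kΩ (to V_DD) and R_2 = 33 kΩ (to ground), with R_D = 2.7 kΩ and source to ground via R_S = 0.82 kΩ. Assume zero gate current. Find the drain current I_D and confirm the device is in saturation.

I_D ≈ 0.34 mA

V_G = V_DD·R_2/(R_1+R_2) = 9.2×33/183 = 1.66 V.
Assume saturation: I_D = (k_n/2)(V_GS − V_t)² with V_GS = V_G − I_D·R_S = 1.66 − 0.82·I_D.
Substituting gives 0.74·I_D² − 2.5·I_D + 0.756 = 0, with roots I_D = 0.336 or 3.04 mA.
The root I_D = 3.04 mA gives V_GS = -0.832 V ≤ V_t, so take I_D = 0.336 mA.
Then V_GS = 1.38 V and V_DS = V_DD − I_D(R_D+R_S) = 9.2 − 0.336×3.52 = 8.02 V.
Saturation requires V_DS ≥ V_GS − V_t = 0.553 V; 8.02 ≥ 0.553 ✓.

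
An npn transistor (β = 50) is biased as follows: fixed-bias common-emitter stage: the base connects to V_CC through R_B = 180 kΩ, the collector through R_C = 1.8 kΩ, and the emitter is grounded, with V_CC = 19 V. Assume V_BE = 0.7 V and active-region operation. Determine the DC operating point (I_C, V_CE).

Base loop: V_CC = I_B·R_B + V_BE, so I_B = (19 − 0.7)/180 kΩ = 0.102 mA.
In the active region I_C = β·I_B = 50 × 0.102 = 5.08 mA.
Collector loop: V_CE = V_CC − I_C·R_C = 19 − 5.08×1.8 = 9.85 V.
Since V_CE = 9.85 V > V_CE(sat) ≈ 0.2 V, the transistor is in the active region as assumed.

I_C ≈ 5.1 mA, V_CE ≈ 9.8 V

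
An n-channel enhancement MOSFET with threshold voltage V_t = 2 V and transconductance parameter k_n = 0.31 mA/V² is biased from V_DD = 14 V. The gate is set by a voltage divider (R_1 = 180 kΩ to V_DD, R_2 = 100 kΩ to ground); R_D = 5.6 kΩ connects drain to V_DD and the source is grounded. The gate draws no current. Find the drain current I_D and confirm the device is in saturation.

V_G = V_DD·R_2/(R_1+R_2) = 14×100/280 = 5 V. With the source grounded, V_GS = V_G = 5 V.
Assume saturation: I_D = (k_n/2)(V_GS − V_t)² = (0.31/2)×(5 − 2)² = 0.155×3² = 1.4 mA.
V_DS = V_DD − I_D·R_D = 14 − 1.4×5.6 = 6.19 V.
Saturation requires V_DS ≥ V_GS − V_t = 3 V; 6.19 ≥ 3 ✓.

I_D ≈ 1.4 mA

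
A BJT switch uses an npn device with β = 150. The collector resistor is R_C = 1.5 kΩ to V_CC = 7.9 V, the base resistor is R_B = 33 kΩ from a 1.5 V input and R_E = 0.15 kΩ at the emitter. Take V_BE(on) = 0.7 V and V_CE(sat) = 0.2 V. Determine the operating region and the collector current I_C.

active; I_C ≈ 2.2 mA

Assume active. Base-emitter loop: I_B = (V_BB − V_BE)/(R_B + (β+1)R_E) = (1.5 − 0.7)/(33 + 151×0.15) = 0.0144 mA.
I_C = β·I_B = 150×0.0144 = 2.16 mA.
V_CE = V_CC − I_C·R_C − I_E·R_E = 7.9 − 2.16×1.5 − 2.17×0.15 = 4.34 V > V_CE(sat), so the active-region assumption holds.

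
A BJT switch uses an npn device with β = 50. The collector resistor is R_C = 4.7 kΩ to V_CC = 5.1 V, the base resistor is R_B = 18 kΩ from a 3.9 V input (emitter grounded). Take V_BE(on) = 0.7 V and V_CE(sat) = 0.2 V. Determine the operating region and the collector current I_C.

saturation; I_C ≈ 1 mA

Assume active: I_B = (3.9 − 0.7)/18 = 0.178 mA, giving I_C = β·I_B = 8.89 mA.
But then V_CE = 5.1 − 8.89×4.7 = -36.7 V < V_CE(sat) = 0.2 V — impossible in the active region.
So the transistor is saturated. With V_CE = 0.2 V, I_C = (V_CC − 0.2)/R_C = 4.9/4.7 = 1.04 mA.
Check: β·I_B = 8.89 mA > I_C = 1.04 mA, confirming saturation.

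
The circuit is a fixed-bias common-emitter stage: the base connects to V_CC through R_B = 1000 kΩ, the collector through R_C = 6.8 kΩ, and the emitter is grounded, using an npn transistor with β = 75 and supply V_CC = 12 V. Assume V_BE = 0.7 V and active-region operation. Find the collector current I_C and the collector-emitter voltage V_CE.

Base loop: V_CC = I_B·R_B + V_BE, so I_B = (12 − 0.7)/1000 kΩ = 0.0113 mA.
In the active region I_C = β·I_B = 75 × 0.0113 = 0.848 mA.
Collector loop: V_CE = V_CC − I_C·R_C = 12 − 0.848×6.8 = 6.24 V.
Since V_CE = 6.24 V > V_CE(sat) ≈ 0.2 V, the transistor is in the active region as assumed.

I_C ≈ 0.85 mA, V_CE ≈ 6.2 V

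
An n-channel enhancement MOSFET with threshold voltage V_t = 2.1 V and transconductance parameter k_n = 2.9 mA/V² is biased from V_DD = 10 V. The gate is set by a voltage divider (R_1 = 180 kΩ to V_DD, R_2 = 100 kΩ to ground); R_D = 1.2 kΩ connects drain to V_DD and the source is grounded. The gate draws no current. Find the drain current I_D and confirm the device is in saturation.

V_G = V_DD·R_2/(R_1+R_2) = 10×100/280 = 3.57 V. With the source grounded, V_GS = V_G = 3.57 V.
Assume saturation: I_D = (k_n/2)(V_GS − V_t)² = (2.9/2)×(3.57 − 2.1)² = 1.45×1.47² = 3.14 mA.
V_DS = V_DD − I_D·R_D = 10 − 3.14×1.2 = 6.23 V.
Saturation requires V_DS ≥ V_GS − V_t = 1.47 V; 6.23 ≥ 1.47 ✓.

I_D ≈ 3.1 mA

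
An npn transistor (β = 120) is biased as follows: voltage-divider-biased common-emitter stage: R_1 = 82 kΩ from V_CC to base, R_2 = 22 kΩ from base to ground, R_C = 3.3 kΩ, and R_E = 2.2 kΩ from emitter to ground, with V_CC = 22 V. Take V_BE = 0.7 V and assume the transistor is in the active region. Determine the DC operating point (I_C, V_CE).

Thevenize the base divider: V_Th = V_CC·R_2/(R_1+R_2) = 22×22/104 = 4.65 V, R_Th = R_1‖R_2 = 17.3 kΩ.
Base-emitter loop: V_Th = I_B·R_Th + V_BE + (β+1)I_B·R_E, so I_B = (4.65 − 0.7) / (17.3 + 121×2.2) = 0.0139 mA.
I_C = β·I_B = 120×0.0139 = 1.67 mA, and I_E = (β+1)I_B = 1.69 mA.
V_CE = V_CC − I_C·R_C − I_E·R_E = 22 − 1.67×3.3 − 1.69×2.2 = 12.8 V.
V_CE = 12.8 V > 0.2 V confirms active-region operation.

I_C ≈ 1.7 mA, V_CE ≈ 13 V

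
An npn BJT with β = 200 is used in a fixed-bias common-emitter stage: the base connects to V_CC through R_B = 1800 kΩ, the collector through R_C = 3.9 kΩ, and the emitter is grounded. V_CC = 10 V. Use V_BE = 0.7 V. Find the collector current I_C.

I_C ≈ 1 mA

Base loop: V_CC = I_B·R_B + V_BE, so I_B = (10 − 0.7)/1800 kΩ = 0.00517 mA.
In the active region I_C = β·I_B = 200 × 0.00517 = 1.03 mA.
Collector loop: V_CE = V_CC − I_C·R_C = 10 − 1.03×3.9 = 5.97 V.
Since V_CE = 5.97 V > V_CE(sat) ≈ 0.2 V, the transistor is in the active region as assumed.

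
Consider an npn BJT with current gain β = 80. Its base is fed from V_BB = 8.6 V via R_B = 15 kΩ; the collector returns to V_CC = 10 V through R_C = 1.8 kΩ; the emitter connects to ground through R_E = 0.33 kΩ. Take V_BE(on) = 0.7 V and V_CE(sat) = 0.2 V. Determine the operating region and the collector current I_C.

Assume active: I_B = (8.6 − 0.7)/(15 + 81×0.33) = 0.189 mA, I_C = β·I_B = 15.1 mA.
Then V_CE = 10 − 15.1×1.8 − 15.3×0.33 = -22.3 V < 0.2 V — the active assumption fails.
Re-solve with V_CE = 0.2 V. KCL at the emitter: V_E/R_E = (V_BB−0.7−V_E)/R_B + (V_CC−0.2−V_E)/R_C, giving V_E = 1.63 V.
I_C = (V_CC − 0.2 − V_E)/R_C = (9.8 − 1.63)/1.8 = 4.54 mA.
Check: I_B = (7.9 − 1.63)/15 = 0.418 mA, and β·I_B = 33.4 mA > I_C, confirming saturation.

saturation; I_C ≈ 4.5 mA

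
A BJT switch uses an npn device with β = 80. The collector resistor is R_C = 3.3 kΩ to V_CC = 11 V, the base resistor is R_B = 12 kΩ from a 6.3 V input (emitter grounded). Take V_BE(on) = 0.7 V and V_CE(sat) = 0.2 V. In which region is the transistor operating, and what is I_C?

saturation; I_C ≈ 3.3 mA

Assume active: I_B = (6.3 − 0.7)/12 = 0.467 mA, giving I_C = β·I_B = 37.3 mA.
But then V_CE = 11 − 37.3×3.3 = -112 V < V_CE(sat) = 0.2 V — impossible in the active region.
So the transistor is saturated. With V_CE = 0.2 V, I_C = (V_CC − 0.2)/R_C = 10.8/3.3 = 3.27 mA.
Check: β·I_B = 37.3 mA > I_C = 3.27 mA, confirming saturation.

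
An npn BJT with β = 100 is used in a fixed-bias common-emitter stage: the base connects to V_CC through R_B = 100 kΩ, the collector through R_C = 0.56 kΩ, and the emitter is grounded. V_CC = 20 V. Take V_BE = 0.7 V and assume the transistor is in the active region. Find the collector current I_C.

I_C ≈ 19 mA

Base loop: V_CC = I_B·R_B + V_BE, so I_B = (20 − 0.7)/100 kΩ = 0.193 mA.
In the active region I_C = β·I_B = 100 × 0.193 = 19.3 mA.
Collector loop: V_CE = V_CC − I_C·R_C = 20 − 19.3×0.56 = 9.19 V.
Since V_CE = 9.19 V > V_CE(sat) ≈ 0.2 V, the transistor is in the active region as assumed.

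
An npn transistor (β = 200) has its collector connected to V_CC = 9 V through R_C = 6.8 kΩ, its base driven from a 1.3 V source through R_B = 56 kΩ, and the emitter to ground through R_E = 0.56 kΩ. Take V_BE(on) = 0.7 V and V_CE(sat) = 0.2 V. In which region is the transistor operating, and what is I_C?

Assume active. Base-emitter loop: I_B = (V_BB − V_BE)/(R_B + (β+1)R_E) = (1.3 − 0.7)/(56 + 201×0.56) = 0.00356 mA.
I_C = β·I_B = 200×0.00356 = 0.712 mA.
V_CE = V_CC − I_C·R_C − I_E·R_E = 9 − 0.712×6.8 − 0.715×0.56 = 3.76 V > V_CE(sat), so the active-region assumption holds.

active; I_C ≈ 0.71 mA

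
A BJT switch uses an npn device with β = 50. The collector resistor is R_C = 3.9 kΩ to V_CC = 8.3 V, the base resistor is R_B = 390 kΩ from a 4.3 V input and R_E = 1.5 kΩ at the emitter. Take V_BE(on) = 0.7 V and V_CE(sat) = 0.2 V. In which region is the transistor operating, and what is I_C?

Assume active. Base-emitter loop: I_B = (V_BB − V_BE)/(R_B + (β+1)R_E) = (4.3 − 0.7)/(390 + 51×1.5) = 0.00772 mA.
I_C = β·I_B = 50×0.00772 = 0.386 mA.
V_CE = V_CC − I_C·R_C − I_E·R_E = 8.3 − 0.386×3.9 − 0.394×1.5 = 6.2 V > V_CE(sat), so the active-region assumption holds.

active; I_C ≈ 0.39 mA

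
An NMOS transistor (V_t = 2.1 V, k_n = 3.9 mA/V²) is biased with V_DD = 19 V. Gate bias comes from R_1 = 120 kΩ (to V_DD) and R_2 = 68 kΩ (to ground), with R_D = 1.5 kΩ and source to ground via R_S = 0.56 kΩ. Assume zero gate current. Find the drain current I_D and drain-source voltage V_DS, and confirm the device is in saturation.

I_D ≈ 5.5 mA, V_DS ≈ 7.6 V

V_G = V_DD·R_2/(R_1+R_2) = 19×68/188 = 6.87 V.
Assume saturation: I_D = (k_n/2)(V_GS − V_t)² with V_GS = V_G − I_D·R_S = 6.87 − 0.56·I_D.
Substituting gives 0.612·I_D² − 11.4·I_D + 44.4 = 0, with roots I_D = 5.52 or 13.2 mA.
The root I_D = 13.2 mA gives V_GS = -0.498 V ≤ V_t, so take I_D = 5.52 mA.
Then V_GS = 3.78 V and V_DS = V_DD − I_D(R_D+R_S) = 19 − 5.52×2.06 = 7.63 V.
Saturation requires V_DS ≥ V_GS − V_t = 1.68 V; 7.63 ≥ 1.68 ✓.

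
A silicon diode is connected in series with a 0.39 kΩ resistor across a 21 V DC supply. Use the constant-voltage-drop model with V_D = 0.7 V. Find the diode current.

I ≈ 52 mA

KVL around the loop: 21 = V_D + I·R = 0.7 + I × 0.39 kΩ.
So I = (21 − 0.7) / 0.39 kΩ = 20.3 / 0.39 = 52.1 mA.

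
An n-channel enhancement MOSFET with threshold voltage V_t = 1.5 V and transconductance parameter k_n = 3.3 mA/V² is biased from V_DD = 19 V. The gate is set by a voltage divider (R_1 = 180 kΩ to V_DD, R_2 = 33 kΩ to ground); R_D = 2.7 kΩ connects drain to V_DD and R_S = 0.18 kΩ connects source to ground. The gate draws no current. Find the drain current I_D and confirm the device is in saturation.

V_G = V_DD·R_2/(R_1+R_2) = 19×33/213 = 2.94 V.
Assume saturation: I_D = (k_n/2)(V_GS − V_t)² with V_GS = V_G − I_D·R_S = 2.94 − 0.18·I_D.
Substituting gives 0.0535·I_D² − 1.86·I_D + 3.44 = 0, with roots I_D = 1.96 or 32.8 mA.
The root I_D = 32.8 mA gives V_GS = -2.96 V ≤ V_t, so take I_D = 1.96 mA.
Then V_GS = 2.59 V and V_DS = V_DD − I_D(R_D+R_S) = 19 − 1.96×2.88 = 13.3 V.
Saturation requires V_DS ≥ V_GS − V_t = 1.09 V; 13.3 ≥ 1.09 ✓.

I_D ≈ 2 mA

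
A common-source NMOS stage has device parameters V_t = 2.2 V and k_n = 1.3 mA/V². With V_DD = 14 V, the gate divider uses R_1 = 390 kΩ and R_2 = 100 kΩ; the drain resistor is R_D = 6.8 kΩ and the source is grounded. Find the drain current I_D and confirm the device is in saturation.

V_G = V_DD·R_2/(R_1+R_2) = 14×100/490 = 2.86 V. With the source grounded, V_GS = V_G = 2.86 V.
Assume saturation: I_D = (k_n/2)(V_GS − V_t)² = (1.3/2)×(2.86 − 2.2)² = 0.65×0.657² = 0.281 mA.
V_DS = V_DD − I_D·R_D = 14 − 0.281×6.8 = 12.1 V.
Saturation requires V_DS ≥ V_GS − V_t = 0.657 V; 12.1 ≥ 0.657 ✓.

I_D ≈ 0.28 mA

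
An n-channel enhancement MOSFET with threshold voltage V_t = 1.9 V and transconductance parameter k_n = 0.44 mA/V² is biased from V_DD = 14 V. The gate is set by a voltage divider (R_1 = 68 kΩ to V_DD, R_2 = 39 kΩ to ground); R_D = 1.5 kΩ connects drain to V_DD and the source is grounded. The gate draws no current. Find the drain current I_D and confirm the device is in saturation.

V_G = V_DD·R_2/(R_1+R_2) = 14×39/107 = 5.1 V. With the source grounded, V_GS = V_G = 5.1 V.
Assume saturation: I_D = (k_n/2)(V_GS − V_t)² = (0.44/2)×(5.1 − 1.9)² = 0.22×3.2² = 2.26 mA.
V_DS = V_DD − I_D·R_D = 14 − 2.26×1.5 = 10.6 V.
Saturation requires V_DS ≥ V_GS − V_t = 3.2 V; 10.6 ≥ 3.2 ✓.

I_D ≈ 2.3 mA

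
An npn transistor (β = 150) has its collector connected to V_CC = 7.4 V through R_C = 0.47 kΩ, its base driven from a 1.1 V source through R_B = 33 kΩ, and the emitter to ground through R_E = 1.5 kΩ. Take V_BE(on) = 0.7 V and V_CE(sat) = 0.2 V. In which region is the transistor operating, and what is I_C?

Assume active. Base-emitter loop: I_B = (V_BB − V_BE)/(R_B + (β+1)R_E) = (1.1 − 0.7)/(33 + 151×1.5) = 0.00154 mA.
I_C = β·I_B = 150×0.00154 = 0.231 mA.
V_CE = V_CC − I_C·R_C − I_E·R_E = 7.4 − 0.231×0.47 − 0.233×1.5 = 6.94 V > V_CE(sat), so the active-region assumption holds.

active; I_C ≈ 0.23 mA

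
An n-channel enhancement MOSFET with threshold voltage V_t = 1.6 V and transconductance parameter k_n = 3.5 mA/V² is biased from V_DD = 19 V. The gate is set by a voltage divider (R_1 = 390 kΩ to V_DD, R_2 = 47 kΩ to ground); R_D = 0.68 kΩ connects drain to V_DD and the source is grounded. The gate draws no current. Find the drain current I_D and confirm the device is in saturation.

I_D ≈ 0.34 mA

V_G = V_DD·R_2/(R_1+R_2) = 19×47/437 = 2.04 V. With the source grounded, V_GS = V_G = 2.04 V.
Assume saturation: I_D = (k_n/2)(V_GS − V_t)² = (3.5/2)×(2.04 − 1.6)² = 1.75×0.443² = 0.344 mA.
V_DS = V_DD − I_D·R_D = 19 − 0.344×0.68 = 18.8 V.
Saturation requires V_DS ≥ V_GS − V_t = 0.443 V; 18.8 ≥ 0.443 ✓.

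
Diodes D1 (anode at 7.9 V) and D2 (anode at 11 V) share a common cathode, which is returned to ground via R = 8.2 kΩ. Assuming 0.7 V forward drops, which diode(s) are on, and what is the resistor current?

Assume both conduct. Then node N would need to be at both 7.9−0.7 = 7.2 V and 11−0.7 = 10.3 V, which is impossible.
Assume only D2 conducts: V_N = 11 − 0.7 = 10.3 V, so I_R = 10.3/8.2 = 1.26 mA.
Check D1: its anode-to-cathode voltage is 7.9 − 10.3 = -2.4 V < 0.7 V, so it is off. The assumption is consistent.

Only D2 conducts; I_R ≈ 1.3 mA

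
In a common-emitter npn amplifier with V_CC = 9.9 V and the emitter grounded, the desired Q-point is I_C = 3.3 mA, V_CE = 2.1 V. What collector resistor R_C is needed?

Collector loop: V_CC = I_C·R_C + V_CE.
R_C = (V_CC − V_CE)/I_C = (9.9 − 2.1)/3.3 = 2.36 kΩ.

R_C ≈ 2.4 kΩ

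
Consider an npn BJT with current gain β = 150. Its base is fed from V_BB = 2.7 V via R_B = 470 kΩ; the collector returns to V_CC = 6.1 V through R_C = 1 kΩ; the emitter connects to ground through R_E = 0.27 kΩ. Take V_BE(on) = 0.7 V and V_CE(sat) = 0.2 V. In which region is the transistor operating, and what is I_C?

active; I_C ≈ 0.59 mA

Assume active. Base-emitter loop: I_B = (V_BB − V_BE)/(R_B + (β+1)R_E) = (2.7 − 0.7)/(470 + 151×0.27) = 0.00392 mA.
I_C = β·I_B = 150×0.00392 = 0.587 mA.
V_CE = V_CC − I_C·R_C − I_E·R_E = 6.1 − 0.587×1 − 0.591×0.27 = 5.35 V > V_CE(sat), so the active-region assumption holds.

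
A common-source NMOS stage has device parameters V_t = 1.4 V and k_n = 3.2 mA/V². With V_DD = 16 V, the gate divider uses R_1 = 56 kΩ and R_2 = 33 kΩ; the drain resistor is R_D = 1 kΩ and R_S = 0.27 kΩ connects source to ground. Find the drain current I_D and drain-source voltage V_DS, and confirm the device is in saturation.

V_G = V_DD·R_2/(R_1+R_2) = 16×33/89 = 5.93 V.
Assume saturation: I_D = (k_n/2)(V_GS − V_t)² with V_GS = V_G − I_D·R_S = 5.93 − 0.27·I_D.
Substituting gives 0.117·I_D² − 4.92·I_D + 32.9 = 0, with roots I_D = 8.33 or 33.8 mA.
The root I_D = 33.8 mA gives V_GS = -3.2 V ≤ V_t, so take I_D = 8.33 mA.
Then V_GS = 3.68 V and V_DS = V_DD − I_D(R_D+R_S) = 16 − 8.33×1.27 = 5.42 V.
Saturation requires V_DS ≥ V_GS − V_t = 2.28 V; 5.42 ≥ 2.28 ✓.

I_D ≈ 8.3 mA, V_DS ≈ 5.4 V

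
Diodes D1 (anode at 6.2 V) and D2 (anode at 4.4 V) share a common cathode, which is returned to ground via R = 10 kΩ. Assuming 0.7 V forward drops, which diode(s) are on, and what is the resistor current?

Only D1 conducts; I_R ≈ 0.55 mA

Assume both conduct. Then node N would need to be at both 6.2−0.7 = 5.5 V and 4.4−0.7 = 3.7 V, which is impossible.
Assume only D1 conducts: V_N = 6.2 − 0.7 = 5.5 V, so I_R = 5.5/10 = 0.55 mA.
Check D2: its anode-to-cathode voltage is 4.4 − 5.5 = -1.1 V < 0.7 V, so it is off. The assumption is consistent.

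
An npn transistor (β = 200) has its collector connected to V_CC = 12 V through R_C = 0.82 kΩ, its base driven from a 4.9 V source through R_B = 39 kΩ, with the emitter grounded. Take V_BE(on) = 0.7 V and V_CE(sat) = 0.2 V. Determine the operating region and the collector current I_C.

saturation; I_C ≈ 14 mA

Assume active: I_B = (4.9 − 0.7)/39 = 0.108 mA, giving I_C = β·I_B = 21.5 mA.
But then V_CE = 12 − 21.5×0.82 = -5.66 V < V_CE(sat) = 0.2 V — impossible in the active region.
So the transistor is saturated. With V_CE = 0.2 V, I_C = (V_CC − 0.2)/R_C = 11.8/0.82 = 14.4 mA.
Check: β·I_B = 21.5 mA > I_C = 14.4 mA, confirming saturation.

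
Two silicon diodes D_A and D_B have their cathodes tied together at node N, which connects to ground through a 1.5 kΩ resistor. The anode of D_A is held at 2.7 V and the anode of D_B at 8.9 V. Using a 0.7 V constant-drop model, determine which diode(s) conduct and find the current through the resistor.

Assume both conduct. Then node N would need to be at both 2.7−0.7 = 2 V and 8.9−0.7 = 8.2 V, which is impossible.
Assume only D_B conducts: V_N = 8.9 − 0.7 = 8.2 V, so I_R = 8.2/1.5 = 5.47 mA.
Check D_A: its anode-to-cathode voltage is 2.7 − 8.2 = -5.5 V < 0.7 V, so it is off. The assumption is consistent.

Only D_B conducts; I_R ≈ 5.5 mA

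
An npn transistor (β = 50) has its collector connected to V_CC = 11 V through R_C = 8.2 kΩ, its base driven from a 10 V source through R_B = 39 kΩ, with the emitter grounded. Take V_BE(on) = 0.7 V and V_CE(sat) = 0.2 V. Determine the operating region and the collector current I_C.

saturation; I_C ≈ 1.3 mA

Assume active: I_B = (10 − 0.7)/39 = 0.238 mA, giving I_C = β·I_B = 11.9 mA.
But then V_CE = 11 − 11.9×8.2 = -86.8 V < V_CE(sat) = 0.2 V — impossible in the active region.
So the transistor is saturated. With V_CE = 0.2 V, I_C = (V_CC − 0.2)/R_C = 10.8/8.2 = 1.32 mA.
Check: β·I_B = 11.9 mA > I_C = 1.32 mA, confirming saturation.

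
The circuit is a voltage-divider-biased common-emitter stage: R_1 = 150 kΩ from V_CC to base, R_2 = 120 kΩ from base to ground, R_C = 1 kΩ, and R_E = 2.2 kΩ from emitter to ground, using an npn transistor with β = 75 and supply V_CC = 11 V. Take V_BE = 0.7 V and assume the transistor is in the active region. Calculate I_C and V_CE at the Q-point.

I_C ≈ 1.3 mA, V_CE ≈ 6.7 V

Thevenize the base divider: V_Th = V_CC·R_2/(R_1+R_2) = 11×120/270 = 4.89 V, R_Th = R_1‖R_2 = 66.7 kΩ.
Base-emitter loop: V_Th = I_B·R_Th + V_BE + (β+1)I_B·R_E, so I_B = (4.89 − 0.7) / (66.7 + 76×2.2) = 0.0179 mA.
I_C = β·I_B = 75×0.0179 = 1.34 mA, and I_E = (β+1)I_B = 1.36 mA.
V_CE = V_CC − I_C·R_C − I_E·R_E = 11 − 1.34×1 − 1.36×2.2 = 6.66 V.
V_CE = 6.66 V > 0.2 V confirms active-region operation.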